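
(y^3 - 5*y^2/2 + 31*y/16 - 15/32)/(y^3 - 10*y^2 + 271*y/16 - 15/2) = (y - 1/2)/(y - 8)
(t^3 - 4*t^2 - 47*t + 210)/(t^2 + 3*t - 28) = (t^2 - 11*t + 30)/(t - 4)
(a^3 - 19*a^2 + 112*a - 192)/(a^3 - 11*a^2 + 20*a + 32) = (a^2 - 11*a + 24)/(a^2 - 3*a - 4)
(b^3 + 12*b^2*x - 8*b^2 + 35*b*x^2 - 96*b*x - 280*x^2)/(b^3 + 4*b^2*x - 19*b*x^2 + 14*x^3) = (b^2 + 5*b*x - 8*b - 40*x)/(b^2 - 3*b*x + 2*x^2)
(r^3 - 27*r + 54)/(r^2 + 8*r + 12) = (r^2 - 6*r + 9)/(r + 2)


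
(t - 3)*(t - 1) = t^2 - 4*t + 3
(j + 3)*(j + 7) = j^2 + 10*j + 21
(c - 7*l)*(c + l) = c^2 - 6*c*l - 7*l^2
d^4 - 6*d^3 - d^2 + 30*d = d*(d - 5)*(d - 3)*(d + 2)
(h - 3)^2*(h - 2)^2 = h^4 - 10*h^3 + 37*h^2 - 60*h + 36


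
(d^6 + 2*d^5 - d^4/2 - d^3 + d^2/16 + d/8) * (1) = d^6 + 2*d^5 - d^4/2 - d^3 + d^2/16 + d/8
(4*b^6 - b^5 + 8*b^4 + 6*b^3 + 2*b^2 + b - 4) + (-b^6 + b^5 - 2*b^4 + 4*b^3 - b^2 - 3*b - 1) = 3*b^6 + 6*b^4 + 10*b^3 + b^2 - 2*b - 5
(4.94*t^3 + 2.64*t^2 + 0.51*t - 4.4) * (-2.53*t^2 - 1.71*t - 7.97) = -12.4982*t^5 - 15.1266*t^4 - 45.1765*t^3 - 10.7809*t^2 + 3.4593*t + 35.068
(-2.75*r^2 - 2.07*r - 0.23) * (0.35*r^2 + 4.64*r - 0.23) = -0.9625*r^4 - 13.4845*r^3 - 9.0528*r^2 - 0.5911*r + 0.0529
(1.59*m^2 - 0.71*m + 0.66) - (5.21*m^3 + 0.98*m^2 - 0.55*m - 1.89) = -5.21*m^3 + 0.61*m^2 - 0.16*m + 2.55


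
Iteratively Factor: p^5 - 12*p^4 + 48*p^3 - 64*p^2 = (p)*(p^4 - 12*p^3 + 48*p^2 - 64*p) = p*(p - 4)*(p^3 - 8*p^2 + 16*p) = p*(p - 4)^2*(p^2 - 4*p) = p^2*(p - 4)^2*(p - 4)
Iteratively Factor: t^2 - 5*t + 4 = (t - 1)*(t - 4)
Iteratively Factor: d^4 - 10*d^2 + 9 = (d + 3)*(d^3 - 3*d^2 - d + 3) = (d - 3)*(d + 3)*(d^2 - 1) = (d - 3)*(d + 1)*(d + 3)*(d - 1)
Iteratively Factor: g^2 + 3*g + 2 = (g + 2)*(g + 1)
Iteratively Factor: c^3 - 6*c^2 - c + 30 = (c - 5)*(c^2 - c - 6) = (c - 5)*(c + 2)*(c - 3)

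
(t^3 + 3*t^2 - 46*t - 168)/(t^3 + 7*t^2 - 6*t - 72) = (t - 7)/(t - 3)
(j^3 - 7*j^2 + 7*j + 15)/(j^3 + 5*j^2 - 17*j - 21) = (j - 5)/(j + 7)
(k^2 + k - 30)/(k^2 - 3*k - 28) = (-k^2 - k + 30)/(-k^2 + 3*k + 28)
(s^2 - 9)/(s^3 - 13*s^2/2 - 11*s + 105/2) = 2*(s - 3)/(2*s^2 - 19*s + 35)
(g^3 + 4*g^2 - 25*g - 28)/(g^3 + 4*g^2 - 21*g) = (g^2 - 3*g - 4)/(g*(g - 3))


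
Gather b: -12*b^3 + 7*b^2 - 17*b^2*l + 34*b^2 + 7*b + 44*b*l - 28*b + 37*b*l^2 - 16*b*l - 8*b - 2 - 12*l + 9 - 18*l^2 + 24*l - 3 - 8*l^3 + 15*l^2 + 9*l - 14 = -12*b^3 + b^2*(41 - 17*l) + b*(37*l^2 + 28*l - 29) - 8*l^3 - 3*l^2 + 21*l - 10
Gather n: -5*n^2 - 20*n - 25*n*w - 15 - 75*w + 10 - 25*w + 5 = -5*n^2 + n*(-25*w - 20) - 100*w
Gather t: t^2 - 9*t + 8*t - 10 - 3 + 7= t^2 - t - 6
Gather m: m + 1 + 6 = m + 7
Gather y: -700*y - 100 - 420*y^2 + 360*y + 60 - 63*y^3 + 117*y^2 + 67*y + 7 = -63*y^3 - 303*y^2 - 273*y - 33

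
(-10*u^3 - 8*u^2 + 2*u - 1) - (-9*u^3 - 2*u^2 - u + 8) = -u^3 - 6*u^2 + 3*u - 9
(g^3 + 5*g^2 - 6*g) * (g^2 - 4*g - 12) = g^5 + g^4 - 38*g^3 - 36*g^2 + 72*g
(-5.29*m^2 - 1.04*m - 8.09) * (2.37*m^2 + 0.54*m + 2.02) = -12.5373*m^4 - 5.3214*m^3 - 30.4207*m^2 - 6.4694*m - 16.3418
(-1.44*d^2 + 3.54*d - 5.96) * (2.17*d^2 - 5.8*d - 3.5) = -3.1248*d^4 + 16.0338*d^3 - 28.4252*d^2 + 22.178*d + 20.86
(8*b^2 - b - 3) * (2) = 16*b^2 - 2*b - 6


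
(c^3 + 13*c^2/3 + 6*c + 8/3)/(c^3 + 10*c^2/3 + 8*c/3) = (c + 1)/c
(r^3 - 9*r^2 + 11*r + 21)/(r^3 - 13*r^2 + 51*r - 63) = (r + 1)/(r - 3)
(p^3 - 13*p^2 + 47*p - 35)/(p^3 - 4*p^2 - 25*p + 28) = (p - 5)/(p + 4)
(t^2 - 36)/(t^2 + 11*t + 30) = (t - 6)/(t + 5)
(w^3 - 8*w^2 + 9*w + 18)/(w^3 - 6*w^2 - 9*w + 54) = (w + 1)/(w + 3)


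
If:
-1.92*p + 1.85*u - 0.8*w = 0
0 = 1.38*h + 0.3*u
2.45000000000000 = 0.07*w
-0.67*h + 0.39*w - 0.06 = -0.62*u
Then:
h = 3.86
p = -31.69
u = -17.75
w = 35.00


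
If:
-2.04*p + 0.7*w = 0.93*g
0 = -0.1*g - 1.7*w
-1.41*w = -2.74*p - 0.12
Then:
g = 0.10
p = -0.05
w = -0.01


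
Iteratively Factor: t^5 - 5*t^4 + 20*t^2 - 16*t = (t - 1)*(t^4 - 4*t^3 - 4*t^2 + 16*t) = t*(t - 1)*(t^3 - 4*t^2 - 4*t + 16) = t*(t - 1)*(t + 2)*(t^2 - 6*t + 8) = t*(t - 2)*(t - 1)*(t + 2)*(t - 4)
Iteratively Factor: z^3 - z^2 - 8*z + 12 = (z - 2)*(z^2 + z - 6) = (z - 2)*(z + 3)*(z - 2)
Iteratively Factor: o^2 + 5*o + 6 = (o + 3)*(o + 2)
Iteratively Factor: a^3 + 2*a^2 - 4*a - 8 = (a + 2)*(a^2 - 4) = (a + 2)^2*(a - 2)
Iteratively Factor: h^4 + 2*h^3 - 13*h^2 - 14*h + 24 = (h - 1)*(h^3 + 3*h^2 - 10*h - 24) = (h - 1)*(h + 4)*(h^2 - h - 6) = (h - 3)*(h - 1)*(h + 4)*(h + 2)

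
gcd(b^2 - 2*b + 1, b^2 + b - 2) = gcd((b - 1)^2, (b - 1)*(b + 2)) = b - 1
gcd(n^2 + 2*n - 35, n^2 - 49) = n + 7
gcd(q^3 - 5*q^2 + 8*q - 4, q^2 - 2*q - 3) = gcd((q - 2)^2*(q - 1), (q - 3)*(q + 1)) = 1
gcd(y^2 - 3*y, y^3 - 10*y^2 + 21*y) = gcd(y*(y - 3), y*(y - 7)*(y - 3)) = y^2 - 3*y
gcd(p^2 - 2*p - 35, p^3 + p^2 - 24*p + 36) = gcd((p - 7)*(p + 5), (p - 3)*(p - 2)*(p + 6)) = 1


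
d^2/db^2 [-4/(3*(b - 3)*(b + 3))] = 8*(-b^2 - 3)/(b^6 - 27*b^4 + 243*b^2 - 729)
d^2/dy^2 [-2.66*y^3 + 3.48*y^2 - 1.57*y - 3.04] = 6.96 - 15.96*y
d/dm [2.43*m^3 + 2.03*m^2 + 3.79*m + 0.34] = 7.29*m^2 + 4.06*m + 3.79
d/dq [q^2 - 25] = 2*q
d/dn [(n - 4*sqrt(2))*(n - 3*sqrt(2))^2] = 3*n^2 - 20*sqrt(2)*n + 66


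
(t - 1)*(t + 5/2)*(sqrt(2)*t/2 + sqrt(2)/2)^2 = t^4/2 + 7*t^3/4 + 3*t^2/4 - 7*t/4 - 5/4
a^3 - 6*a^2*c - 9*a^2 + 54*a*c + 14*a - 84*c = (a - 7)*(a - 2)*(a - 6*c)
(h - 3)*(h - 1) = h^2 - 4*h + 3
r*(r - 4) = r^2 - 4*r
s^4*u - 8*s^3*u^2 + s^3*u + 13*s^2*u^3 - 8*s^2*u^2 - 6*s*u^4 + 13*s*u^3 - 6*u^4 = (s - 6*u)*(s - u)^2*(s*u + u)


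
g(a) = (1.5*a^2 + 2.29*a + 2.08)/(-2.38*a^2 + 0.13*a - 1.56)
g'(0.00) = -1.58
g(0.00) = -1.33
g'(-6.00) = 0.02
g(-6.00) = -0.48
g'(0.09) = -1.35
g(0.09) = -1.47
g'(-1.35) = -0.02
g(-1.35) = -0.28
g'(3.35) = 0.10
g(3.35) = -0.96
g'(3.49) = 0.09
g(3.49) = -0.94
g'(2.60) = 0.16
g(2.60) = -1.05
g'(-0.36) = -1.36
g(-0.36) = -0.76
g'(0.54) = 0.13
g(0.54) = -1.72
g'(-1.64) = 0.04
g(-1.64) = -0.29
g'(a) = (3.0*a + 2.29)/(-2.38*a^2 + 0.13*a - 1.56) + (4.76*a - 0.13)*(1.5*a^2 + 2.29*a + 2.08)/(-2.38*a^2 + 0.13*a - 1.56)^2 = (5.6452*a^2 + 5.2208*a - 3.8428)/(5.6644*a^4 - 0.6188*a^3 + 7.4425*a^2 - 0.4056*a + 2.4336)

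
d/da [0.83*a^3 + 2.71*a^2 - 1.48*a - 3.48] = 2.49*a^2 + 5.42*a - 1.48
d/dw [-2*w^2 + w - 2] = 1 - 4*w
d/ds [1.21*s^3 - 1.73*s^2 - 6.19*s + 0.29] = 3.63*s^2 - 3.46*s - 6.19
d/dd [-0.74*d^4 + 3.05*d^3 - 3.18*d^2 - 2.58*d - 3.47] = -2.96*d^3 + 9.15*d^2 - 6.36*d - 2.58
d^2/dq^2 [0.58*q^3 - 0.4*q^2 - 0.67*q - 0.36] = 3.48*q - 0.8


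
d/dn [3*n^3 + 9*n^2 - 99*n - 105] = 9*n^2 + 18*n - 99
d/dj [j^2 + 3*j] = 2*j + 3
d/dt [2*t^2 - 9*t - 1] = 4*t - 9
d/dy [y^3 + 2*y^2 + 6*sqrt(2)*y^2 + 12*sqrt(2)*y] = 3*y^2 + 4*y + 12*sqrt(2)*y + 12*sqrt(2)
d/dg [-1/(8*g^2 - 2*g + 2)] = (8*g - 1)/(2*(4*g^2 - g + 1)^2)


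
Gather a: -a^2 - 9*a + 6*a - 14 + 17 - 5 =-a^2 - 3*a - 2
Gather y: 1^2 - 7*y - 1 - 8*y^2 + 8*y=-8*y^2 + y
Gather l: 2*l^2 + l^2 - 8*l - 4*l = 3*l^2 - 12*l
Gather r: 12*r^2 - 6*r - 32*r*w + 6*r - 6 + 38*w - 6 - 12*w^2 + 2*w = 12*r^2 - 32*r*w - 12*w^2 + 40*w - 12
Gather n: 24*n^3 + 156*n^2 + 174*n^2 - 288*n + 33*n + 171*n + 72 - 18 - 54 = 24*n^3 + 330*n^2 - 84*n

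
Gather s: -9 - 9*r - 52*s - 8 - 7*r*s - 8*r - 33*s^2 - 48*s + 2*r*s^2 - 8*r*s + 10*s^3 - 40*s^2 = -17*r + 10*s^3 + s^2*(2*r - 73) + s*(-15*r - 100) - 17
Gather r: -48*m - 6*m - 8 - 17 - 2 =-54*m - 27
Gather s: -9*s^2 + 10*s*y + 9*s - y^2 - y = -9*s^2 + s*(10*y + 9) - y^2 - y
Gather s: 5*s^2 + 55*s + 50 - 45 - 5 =5*s^2 + 55*s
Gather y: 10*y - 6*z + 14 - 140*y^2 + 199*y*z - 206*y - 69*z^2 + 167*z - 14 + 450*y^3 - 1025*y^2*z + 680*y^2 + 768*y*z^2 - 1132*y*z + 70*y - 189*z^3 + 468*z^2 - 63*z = 450*y^3 + y^2*(540 - 1025*z) + y*(768*z^2 - 933*z - 126) - 189*z^3 + 399*z^2 + 98*z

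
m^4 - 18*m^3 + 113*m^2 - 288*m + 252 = (m - 7)*(m - 6)*(m - 3)*(m - 2)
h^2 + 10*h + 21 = (h + 3)*(h + 7)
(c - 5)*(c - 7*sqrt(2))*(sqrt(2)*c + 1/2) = sqrt(2)*c^3 - 27*c^2/2 - 5*sqrt(2)*c^2 - 7*sqrt(2)*c/2 + 135*c/2 + 35*sqrt(2)/2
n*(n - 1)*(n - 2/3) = n^3 - 5*n^2/3 + 2*n/3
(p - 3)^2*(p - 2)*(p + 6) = p^4 - 2*p^3 - 27*p^2 + 108*p - 108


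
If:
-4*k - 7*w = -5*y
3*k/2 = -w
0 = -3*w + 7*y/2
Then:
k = 0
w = 0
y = 0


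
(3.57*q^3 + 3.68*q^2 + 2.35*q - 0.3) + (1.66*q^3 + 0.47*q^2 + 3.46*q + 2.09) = 5.23*q^3 + 4.15*q^2 + 5.81*q + 1.79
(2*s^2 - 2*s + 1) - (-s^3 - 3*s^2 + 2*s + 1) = s^3 + 5*s^2 - 4*s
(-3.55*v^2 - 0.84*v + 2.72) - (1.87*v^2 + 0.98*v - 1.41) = -5.42*v^2 - 1.82*v + 4.13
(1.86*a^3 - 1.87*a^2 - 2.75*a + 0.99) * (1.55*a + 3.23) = 2.883*a^4 + 3.1093*a^3 - 10.3026*a^2 - 7.348*a + 3.1977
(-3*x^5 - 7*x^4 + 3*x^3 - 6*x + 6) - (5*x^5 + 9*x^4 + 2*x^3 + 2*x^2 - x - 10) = -8*x^5 - 16*x^4 + x^3 - 2*x^2 - 5*x + 16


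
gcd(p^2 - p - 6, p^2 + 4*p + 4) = p + 2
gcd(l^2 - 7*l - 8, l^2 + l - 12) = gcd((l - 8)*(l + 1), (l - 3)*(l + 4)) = 1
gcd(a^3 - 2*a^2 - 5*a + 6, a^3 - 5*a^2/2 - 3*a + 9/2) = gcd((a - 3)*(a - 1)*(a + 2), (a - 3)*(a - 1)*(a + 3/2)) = a^2 - 4*a + 3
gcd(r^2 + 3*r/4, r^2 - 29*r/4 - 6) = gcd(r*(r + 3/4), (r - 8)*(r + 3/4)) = r + 3/4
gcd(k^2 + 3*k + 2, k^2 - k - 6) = k + 2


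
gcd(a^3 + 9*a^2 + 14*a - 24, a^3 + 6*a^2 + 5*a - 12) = a^2 + 3*a - 4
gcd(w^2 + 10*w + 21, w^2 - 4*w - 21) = w + 3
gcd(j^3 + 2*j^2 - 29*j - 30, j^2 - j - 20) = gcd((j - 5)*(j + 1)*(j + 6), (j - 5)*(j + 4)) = j - 5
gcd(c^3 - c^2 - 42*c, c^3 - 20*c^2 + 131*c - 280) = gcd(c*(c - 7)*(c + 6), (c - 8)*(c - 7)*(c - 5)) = c - 7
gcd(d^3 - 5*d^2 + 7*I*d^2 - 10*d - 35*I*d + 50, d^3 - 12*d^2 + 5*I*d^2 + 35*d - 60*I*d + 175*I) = d^2 + d*(-5 + 5*I) - 25*I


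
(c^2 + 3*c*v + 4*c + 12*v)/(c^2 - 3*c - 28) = (c + 3*v)/(c - 7)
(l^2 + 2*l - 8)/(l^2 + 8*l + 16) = (l - 2)/(l + 4)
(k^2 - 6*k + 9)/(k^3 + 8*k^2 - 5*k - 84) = (k - 3)/(k^2 + 11*k + 28)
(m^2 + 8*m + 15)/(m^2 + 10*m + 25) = (m + 3)/(m + 5)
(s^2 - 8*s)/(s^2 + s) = (s - 8)/(s + 1)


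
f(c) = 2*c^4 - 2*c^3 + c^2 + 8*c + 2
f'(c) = 8*c^3 - 6*c^2 + 2*c + 8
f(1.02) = 11.24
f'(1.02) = 12.29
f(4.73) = 851.66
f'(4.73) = 729.81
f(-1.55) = 10.99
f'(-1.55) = -39.31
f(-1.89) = 29.47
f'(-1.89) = -71.22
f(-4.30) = 828.86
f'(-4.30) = -747.60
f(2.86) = 120.08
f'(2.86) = 151.79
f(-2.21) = 58.50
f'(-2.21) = -112.08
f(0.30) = 4.45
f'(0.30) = 8.28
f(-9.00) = 14591.00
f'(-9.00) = -6328.00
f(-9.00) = 14591.00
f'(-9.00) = -6328.00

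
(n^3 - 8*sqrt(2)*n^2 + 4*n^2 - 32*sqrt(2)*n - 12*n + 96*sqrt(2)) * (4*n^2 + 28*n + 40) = 4*n^5 - 32*sqrt(2)*n^4 + 44*n^4 - 352*sqrt(2)*n^3 + 104*n^3 - 832*sqrt(2)*n^2 - 176*n^2 - 480*n + 1408*sqrt(2)*n + 3840*sqrt(2)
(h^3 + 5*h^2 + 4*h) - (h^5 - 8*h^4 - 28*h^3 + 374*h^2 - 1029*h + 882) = -h^5 + 8*h^4 + 29*h^3 - 369*h^2 + 1033*h - 882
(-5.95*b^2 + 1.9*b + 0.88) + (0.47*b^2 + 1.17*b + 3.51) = -5.48*b^2 + 3.07*b + 4.39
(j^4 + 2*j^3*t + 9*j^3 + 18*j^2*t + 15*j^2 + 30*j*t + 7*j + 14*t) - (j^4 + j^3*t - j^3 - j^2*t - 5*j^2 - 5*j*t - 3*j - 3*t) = j^3*t + 10*j^3 + 19*j^2*t + 20*j^2 + 35*j*t + 10*j + 17*t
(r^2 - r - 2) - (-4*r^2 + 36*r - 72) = 5*r^2 - 37*r + 70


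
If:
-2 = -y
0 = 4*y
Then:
No Solution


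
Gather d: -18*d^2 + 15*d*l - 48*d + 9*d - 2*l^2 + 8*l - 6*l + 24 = -18*d^2 + d*(15*l - 39) - 2*l^2 + 2*l + 24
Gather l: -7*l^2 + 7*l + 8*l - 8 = -7*l^2 + 15*l - 8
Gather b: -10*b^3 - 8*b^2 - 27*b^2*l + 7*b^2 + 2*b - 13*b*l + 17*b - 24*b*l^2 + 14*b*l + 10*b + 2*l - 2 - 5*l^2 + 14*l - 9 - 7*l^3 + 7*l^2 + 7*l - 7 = -10*b^3 + b^2*(-27*l - 1) + b*(-24*l^2 + l + 29) - 7*l^3 + 2*l^2 + 23*l - 18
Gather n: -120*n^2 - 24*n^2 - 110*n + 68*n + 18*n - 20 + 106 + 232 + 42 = -144*n^2 - 24*n + 360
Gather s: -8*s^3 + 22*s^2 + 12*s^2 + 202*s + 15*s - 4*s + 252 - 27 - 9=-8*s^3 + 34*s^2 + 213*s + 216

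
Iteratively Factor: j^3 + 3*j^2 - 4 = (j + 2)*(j^2 + j - 2) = (j - 1)*(j + 2)*(j + 2)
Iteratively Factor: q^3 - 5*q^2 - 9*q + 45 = (q - 3)*(q^2 - 2*q - 15) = (q - 5)*(q - 3)*(q + 3)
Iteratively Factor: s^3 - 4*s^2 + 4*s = (s)*(s^2 - 4*s + 4) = s*(s - 2)*(s - 2)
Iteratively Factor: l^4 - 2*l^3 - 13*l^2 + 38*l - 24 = (l + 4)*(l^3 - 6*l^2 + 11*l - 6) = (l - 1)*(l + 4)*(l^2 - 5*l + 6) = (l - 3)*(l - 1)*(l + 4)*(l - 2)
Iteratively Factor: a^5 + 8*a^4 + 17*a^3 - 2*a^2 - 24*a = (a + 3)*(a^4 + 5*a^3 + 2*a^2 - 8*a) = (a - 1)*(a + 3)*(a^3 + 6*a^2 + 8*a) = (a - 1)*(a + 2)*(a + 3)*(a^2 + 4*a) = (a - 1)*(a + 2)*(a + 3)*(a + 4)*(a)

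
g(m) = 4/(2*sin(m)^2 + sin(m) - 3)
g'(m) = 4*(-4*sin(m)*cos(m) - cos(m))/(2*sin(m)^2 + sin(m) - 3)^2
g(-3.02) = -1.29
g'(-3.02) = 0.21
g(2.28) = -3.67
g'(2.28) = 8.86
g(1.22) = -13.46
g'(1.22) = -74.08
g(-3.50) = -1.66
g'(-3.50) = 1.56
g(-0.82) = -1.50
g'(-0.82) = 0.74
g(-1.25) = -1.86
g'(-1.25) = 0.76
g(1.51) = -433.33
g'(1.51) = -14240.25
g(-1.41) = -1.96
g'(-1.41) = 0.45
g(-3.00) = -1.29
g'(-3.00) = 0.18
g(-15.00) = -1.43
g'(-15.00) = -0.62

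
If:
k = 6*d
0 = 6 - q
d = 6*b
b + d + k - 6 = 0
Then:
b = 6/43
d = 36/43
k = 216/43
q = 6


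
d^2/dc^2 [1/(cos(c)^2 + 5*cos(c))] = (-(1 - cos(2*c))^2 + 75*cos(c)/4 - 27*cos(2*c)/2 - 15*cos(3*c)/4 + 81/2)/((cos(c) + 5)^3*cos(c)^3)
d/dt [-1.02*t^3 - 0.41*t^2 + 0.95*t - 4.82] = -3.06*t^2 - 0.82*t + 0.95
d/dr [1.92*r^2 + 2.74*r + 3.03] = 3.84*r + 2.74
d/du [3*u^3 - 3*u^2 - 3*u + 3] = 9*u^2 - 6*u - 3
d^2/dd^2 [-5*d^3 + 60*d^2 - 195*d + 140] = 120 - 30*d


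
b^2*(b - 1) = b^3 - b^2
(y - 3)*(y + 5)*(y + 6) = y^3 + 8*y^2 - 3*y - 90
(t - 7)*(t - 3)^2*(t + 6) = t^4 - 7*t^3 - 27*t^2 + 243*t - 378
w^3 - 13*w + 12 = (w - 3)*(w - 1)*(w + 4)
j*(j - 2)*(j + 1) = j^3 - j^2 - 2*j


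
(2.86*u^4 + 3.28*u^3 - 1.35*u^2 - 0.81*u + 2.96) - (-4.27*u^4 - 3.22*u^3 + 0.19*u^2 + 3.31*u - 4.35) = 7.13*u^4 + 6.5*u^3 - 1.54*u^2 - 4.12*u + 7.31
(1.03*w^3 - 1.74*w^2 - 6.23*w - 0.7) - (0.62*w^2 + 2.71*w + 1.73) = 1.03*w^3 - 2.36*w^2 - 8.94*w - 2.43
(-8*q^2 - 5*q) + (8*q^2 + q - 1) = -4*q - 1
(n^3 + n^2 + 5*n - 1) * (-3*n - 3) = -3*n^4 - 6*n^3 - 18*n^2 - 12*n + 3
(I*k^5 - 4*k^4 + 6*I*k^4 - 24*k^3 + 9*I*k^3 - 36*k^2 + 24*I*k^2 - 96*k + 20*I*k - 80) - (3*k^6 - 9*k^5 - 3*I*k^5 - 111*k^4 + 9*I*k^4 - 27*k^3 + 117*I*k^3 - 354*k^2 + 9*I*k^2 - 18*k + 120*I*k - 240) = -3*k^6 + 9*k^5 + 4*I*k^5 + 107*k^4 - 3*I*k^4 + 3*k^3 - 108*I*k^3 + 318*k^2 + 15*I*k^2 - 78*k - 100*I*k + 160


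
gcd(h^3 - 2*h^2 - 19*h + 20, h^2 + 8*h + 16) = h + 4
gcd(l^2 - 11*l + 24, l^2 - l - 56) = l - 8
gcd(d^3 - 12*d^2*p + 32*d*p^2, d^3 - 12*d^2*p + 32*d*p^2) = d^3 - 12*d^2*p + 32*d*p^2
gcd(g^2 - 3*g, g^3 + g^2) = g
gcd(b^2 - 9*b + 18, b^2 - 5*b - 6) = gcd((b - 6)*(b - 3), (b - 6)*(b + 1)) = b - 6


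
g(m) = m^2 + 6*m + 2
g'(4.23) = 14.46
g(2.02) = 18.20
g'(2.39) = 10.78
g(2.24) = 20.46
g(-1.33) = -4.21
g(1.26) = 11.15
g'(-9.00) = -12.00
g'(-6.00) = -6.00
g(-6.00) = 2.00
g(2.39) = 22.05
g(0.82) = 7.59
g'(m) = 2*m + 6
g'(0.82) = 7.64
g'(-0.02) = 5.96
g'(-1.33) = 3.34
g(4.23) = 45.27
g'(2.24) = 10.48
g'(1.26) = 8.52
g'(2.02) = 10.04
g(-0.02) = 1.88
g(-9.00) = 29.00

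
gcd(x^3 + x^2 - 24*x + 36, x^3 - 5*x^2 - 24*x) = 1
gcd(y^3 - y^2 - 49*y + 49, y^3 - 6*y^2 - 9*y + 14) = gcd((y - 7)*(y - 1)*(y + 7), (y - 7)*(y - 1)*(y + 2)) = y^2 - 8*y + 7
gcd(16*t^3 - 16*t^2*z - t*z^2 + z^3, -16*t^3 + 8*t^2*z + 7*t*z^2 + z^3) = -4*t^2 + 3*t*z + z^2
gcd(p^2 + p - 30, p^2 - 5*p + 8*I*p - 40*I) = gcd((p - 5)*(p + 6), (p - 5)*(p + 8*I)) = p - 5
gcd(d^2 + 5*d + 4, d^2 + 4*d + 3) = d + 1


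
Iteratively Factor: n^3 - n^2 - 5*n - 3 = (n + 1)*(n^2 - 2*n - 3) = (n - 3)*(n + 1)*(n + 1)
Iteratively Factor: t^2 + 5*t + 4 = (t + 4)*(t + 1)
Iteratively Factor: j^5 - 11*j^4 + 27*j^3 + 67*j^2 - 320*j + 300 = (j - 5)*(j^4 - 6*j^3 - 3*j^2 + 52*j - 60) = (j - 5)*(j + 3)*(j^3 - 9*j^2 + 24*j - 20) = (j - 5)^2*(j + 3)*(j^2 - 4*j + 4) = (j - 5)^2*(j - 2)*(j + 3)*(j - 2)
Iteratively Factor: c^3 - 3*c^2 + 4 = (c + 1)*(c^2 - 4*c + 4) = (c - 2)*(c + 1)*(c - 2)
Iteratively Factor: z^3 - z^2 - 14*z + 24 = (z - 3)*(z^2 + 2*z - 8) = (z - 3)*(z - 2)*(z + 4)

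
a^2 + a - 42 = (a - 6)*(a + 7)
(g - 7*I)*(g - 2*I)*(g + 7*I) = g^3 - 2*I*g^2 + 49*g - 98*I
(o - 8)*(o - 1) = o^2 - 9*o + 8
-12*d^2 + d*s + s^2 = (-3*d + s)*(4*d + s)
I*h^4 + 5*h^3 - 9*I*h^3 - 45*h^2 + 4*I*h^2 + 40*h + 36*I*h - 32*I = (h - 8)*(h - 4*I)*(h - I)*(I*h - I)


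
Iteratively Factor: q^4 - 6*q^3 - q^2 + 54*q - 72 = (q + 3)*(q^3 - 9*q^2 + 26*q - 24) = (q - 4)*(q + 3)*(q^2 - 5*q + 6) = (q - 4)*(q - 2)*(q + 3)*(q - 3)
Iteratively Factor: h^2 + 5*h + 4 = (h + 1)*(h + 4)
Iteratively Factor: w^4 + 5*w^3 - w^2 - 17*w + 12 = (w + 4)*(w^3 + w^2 - 5*w + 3) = (w - 1)*(w + 4)*(w^2 + 2*w - 3) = (w - 1)*(w + 3)*(w + 4)*(w - 1)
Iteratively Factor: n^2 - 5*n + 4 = (n - 4)*(n - 1)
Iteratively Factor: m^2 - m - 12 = (m - 4)*(m + 3)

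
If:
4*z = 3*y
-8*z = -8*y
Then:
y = 0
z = 0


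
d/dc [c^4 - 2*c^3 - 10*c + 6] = 4*c^3 - 6*c^2 - 10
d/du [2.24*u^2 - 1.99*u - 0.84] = 4.48*u - 1.99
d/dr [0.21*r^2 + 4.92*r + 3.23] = 0.42*r + 4.92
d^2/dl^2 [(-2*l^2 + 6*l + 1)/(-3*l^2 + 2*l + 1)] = 2*(-42*l^3 - 9*l^2 - 36*l + 7)/(27*l^6 - 54*l^5 + 9*l^4 + 28*l^3 - 3*l^2 - 6*l - 1)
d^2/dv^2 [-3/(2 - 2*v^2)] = 3*(3*v^2 + 1)/(v^2 - 1)^3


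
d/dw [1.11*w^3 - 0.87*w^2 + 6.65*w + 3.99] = 3.33*w^2 - 1.74*w + 6.65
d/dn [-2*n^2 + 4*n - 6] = 4 - 4*n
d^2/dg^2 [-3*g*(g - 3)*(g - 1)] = 24 - 18*g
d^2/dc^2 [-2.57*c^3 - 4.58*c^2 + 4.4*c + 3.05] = -15.42*c - 9.16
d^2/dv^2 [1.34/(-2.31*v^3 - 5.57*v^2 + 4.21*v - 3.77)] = ((18.5724*v + 14.9276)*(2.31*v^3 + 5.57*v^2 - 4.21*v + 3.77) - 1.34*(6.93*v^2 + 11.14*v - 4.21)*(13.86*v^2 + 22.28*v - 8.42))/(2.31*v^3 + 5.57*v^2 - 4.21*v + 3.77)^3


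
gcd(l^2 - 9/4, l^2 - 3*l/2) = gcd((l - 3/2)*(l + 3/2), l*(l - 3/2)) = l - 3/2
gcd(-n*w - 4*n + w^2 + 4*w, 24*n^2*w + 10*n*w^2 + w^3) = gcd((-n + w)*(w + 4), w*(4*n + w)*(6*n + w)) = 1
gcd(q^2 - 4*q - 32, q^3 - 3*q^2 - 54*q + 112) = q - 8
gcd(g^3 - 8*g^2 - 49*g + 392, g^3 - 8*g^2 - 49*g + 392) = g^3 - 8*g^2 - 49*g + 392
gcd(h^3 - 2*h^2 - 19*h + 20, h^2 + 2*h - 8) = h + 4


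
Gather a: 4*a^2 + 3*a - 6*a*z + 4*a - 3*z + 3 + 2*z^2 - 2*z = 4*a^2 + a*(7 - 6*z) + 2*z^2 - 5*z + 3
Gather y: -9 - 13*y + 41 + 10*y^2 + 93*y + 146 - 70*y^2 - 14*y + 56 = -60*y^2 + 66*y + 234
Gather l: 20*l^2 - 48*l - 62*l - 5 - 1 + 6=20*l^2 - 110*l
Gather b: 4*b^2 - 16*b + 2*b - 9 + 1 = 4*b^2 - 14*b - 8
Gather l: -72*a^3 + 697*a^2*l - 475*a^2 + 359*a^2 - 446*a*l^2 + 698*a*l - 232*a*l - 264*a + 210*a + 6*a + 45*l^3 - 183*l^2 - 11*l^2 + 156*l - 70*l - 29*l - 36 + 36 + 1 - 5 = -72*a^3 - 116*a^2 - 48*a + 45*l^3 + l^2*(-446*a - 194) + l*(697*a^2 + 466*a + 57) - 4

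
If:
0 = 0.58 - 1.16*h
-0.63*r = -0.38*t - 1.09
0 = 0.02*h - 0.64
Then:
No Solution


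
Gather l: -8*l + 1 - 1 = -8*l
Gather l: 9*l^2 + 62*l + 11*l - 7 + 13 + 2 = 9*l^2 + 73*l + 8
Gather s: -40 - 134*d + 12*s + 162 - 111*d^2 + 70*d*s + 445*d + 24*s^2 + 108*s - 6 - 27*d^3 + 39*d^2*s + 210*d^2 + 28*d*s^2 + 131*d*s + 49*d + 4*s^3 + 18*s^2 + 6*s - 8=-27*d^3 + 99*d^2 + 360*d + 4*s^3 + s^2*(28*d + 42) + s*(39*d^2 + 201*d + 126) + 108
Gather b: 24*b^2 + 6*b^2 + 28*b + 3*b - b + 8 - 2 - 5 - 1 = 30*b^2 + 30*b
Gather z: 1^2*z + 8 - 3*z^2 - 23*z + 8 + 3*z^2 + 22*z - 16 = 0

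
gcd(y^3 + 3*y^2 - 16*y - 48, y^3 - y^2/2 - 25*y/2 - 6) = y^2 - y - 12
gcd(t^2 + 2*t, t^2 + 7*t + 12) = 1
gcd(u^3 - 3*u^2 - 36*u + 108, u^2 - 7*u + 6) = u - 6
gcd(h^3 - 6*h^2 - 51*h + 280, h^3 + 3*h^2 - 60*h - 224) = h^2 - h - 56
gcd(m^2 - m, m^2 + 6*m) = m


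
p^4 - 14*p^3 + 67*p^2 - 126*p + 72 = (p - 6)*(p - 4)*(p - 3)*(p - 1)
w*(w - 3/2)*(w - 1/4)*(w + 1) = w^4 - 3*w^3/4 - 11*w^2/8 + 3*w/8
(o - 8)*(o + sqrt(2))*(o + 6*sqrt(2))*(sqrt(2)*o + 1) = sqrt(2)*o^4 - 8*sqrt(2)*o^3 + 15*o^3 - 120*o^2 + 19*sqrt(2)*o^2 - 152*sqrt(2)*o + 12*o - 96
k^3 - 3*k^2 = k^2*(k - 3)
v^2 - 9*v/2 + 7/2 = (v - 7/2)*(v - 1)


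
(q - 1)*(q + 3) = q^2 + 2*q - 3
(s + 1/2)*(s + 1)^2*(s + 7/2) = s^4 + 6*s^3 + 43*s^2/4 + 15*s/2 + 7/4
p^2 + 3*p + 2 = (p + 1)*(p + 2)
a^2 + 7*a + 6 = (a + 1)*(a + 6)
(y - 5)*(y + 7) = y^2 + 2*y - 35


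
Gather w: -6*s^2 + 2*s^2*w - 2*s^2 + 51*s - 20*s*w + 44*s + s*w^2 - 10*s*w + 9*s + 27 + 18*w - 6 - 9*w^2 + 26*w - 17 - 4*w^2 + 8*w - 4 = -8*s^2 + 104*s + w^2*(s - 13) + w*(2*s^2 - 30*s + 52)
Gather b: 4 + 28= 32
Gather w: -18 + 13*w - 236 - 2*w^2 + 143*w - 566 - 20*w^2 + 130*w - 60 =-22*w^2 + 286*w - 880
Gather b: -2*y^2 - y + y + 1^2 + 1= 2 - 2*y^2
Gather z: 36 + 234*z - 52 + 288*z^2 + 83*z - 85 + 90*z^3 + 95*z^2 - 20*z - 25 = 90*z^3 + 383*z^2 + 297*z - 126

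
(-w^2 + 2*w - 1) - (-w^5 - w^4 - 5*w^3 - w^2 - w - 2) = w^5 + w^4 + 5*w^3 + 3*w + 1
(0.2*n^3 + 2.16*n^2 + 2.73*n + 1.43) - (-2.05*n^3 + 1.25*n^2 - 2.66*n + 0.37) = 2.25*n^3 + 0.91*n^2 + 5.39*n + 1.06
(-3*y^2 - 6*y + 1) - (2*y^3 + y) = -2*y^3 - 3*y^2 - 7*y + 1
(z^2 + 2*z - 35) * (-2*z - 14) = -2*z^3 - 18*z^2 + 42*z + 490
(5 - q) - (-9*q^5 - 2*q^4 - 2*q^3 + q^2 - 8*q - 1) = 9*q^5 + 2*q^4 + 2*q^3 - q^2 + 7*q + 6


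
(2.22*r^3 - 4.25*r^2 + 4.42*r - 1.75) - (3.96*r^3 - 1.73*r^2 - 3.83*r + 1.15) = -1.74*r^3 - 2.52*r^2 + 8.25*r - 2.9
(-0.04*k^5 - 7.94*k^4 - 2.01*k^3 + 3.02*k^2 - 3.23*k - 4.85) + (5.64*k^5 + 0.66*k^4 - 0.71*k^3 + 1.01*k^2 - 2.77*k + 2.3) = 5.6*k^5 - 7.28*k^4 - 2.72*k^3 + 4.03*k^2 - 6.0*k - 2.55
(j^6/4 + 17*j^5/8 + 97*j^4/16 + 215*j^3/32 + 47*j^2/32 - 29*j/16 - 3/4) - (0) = j^6/4 + 17*j^5/8 + 97*j^4/16 + 215*j^3/32 + 47*j^2/32 - 29*j/16 - 3/4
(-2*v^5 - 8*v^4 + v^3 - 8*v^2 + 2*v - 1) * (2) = -4*v^5 - 16*v^4 + 2*v^3 - 16*v^2 + 4*v - 2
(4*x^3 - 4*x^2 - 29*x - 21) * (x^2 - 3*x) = 4*x^5 - 16*x^4 - 17*x^3 + 66*x^2 + 63*x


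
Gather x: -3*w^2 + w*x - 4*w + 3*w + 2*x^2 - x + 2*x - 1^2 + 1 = -3*w^2 - w + 2*x^2 + x*(w + 1)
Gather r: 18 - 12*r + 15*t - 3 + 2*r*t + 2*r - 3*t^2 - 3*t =r*(2*t - 10) - 3*t^2 + 12*t + 15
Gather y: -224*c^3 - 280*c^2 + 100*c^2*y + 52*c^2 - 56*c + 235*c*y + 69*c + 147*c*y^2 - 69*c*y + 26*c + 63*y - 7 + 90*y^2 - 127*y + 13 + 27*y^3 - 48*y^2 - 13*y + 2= -224*c^3 - 228*c^2 + 39*c + 27*y^3 + y^2*(147*c + 42) + y*(100*c^2 + 166*c - 77) + 8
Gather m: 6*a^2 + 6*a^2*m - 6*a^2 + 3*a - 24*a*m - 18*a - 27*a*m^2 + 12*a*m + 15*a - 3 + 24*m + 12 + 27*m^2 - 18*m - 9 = m^2*(27 - 27*a) + m*(6*a^2 - 12*a + 6)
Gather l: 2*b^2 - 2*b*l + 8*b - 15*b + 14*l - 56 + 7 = 2*b^2 - 7*b + l*(14 - 2*b) - 49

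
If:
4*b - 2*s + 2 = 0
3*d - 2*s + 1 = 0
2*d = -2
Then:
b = -1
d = -1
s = -1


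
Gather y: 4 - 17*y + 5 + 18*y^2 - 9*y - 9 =18*y^2 - 26*y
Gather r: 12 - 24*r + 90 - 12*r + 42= 144 - 36*r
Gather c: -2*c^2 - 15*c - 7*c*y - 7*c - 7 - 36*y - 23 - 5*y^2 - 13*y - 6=-2*c^2 + c*(-7*y - 22) - 5*y^2 - 49*y - 36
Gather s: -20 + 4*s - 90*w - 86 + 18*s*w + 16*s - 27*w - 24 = s*(18*w + 20) - 117*w - 130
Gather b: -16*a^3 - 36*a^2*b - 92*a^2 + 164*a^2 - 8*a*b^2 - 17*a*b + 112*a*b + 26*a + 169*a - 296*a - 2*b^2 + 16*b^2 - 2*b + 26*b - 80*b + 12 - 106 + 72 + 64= -16*a^3 + 72*a^2 - 101*a + b^2*(14 - 8*a) + b*(-36*a^2 + 95*a - 56) + 42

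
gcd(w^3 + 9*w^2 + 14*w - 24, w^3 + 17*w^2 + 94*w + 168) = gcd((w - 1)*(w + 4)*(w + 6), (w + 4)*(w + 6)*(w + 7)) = w^2 + 10*w + 24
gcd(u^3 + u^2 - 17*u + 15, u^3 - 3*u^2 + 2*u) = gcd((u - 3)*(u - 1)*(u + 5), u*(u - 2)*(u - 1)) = u - 1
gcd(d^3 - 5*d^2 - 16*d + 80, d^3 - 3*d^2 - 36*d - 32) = d + 4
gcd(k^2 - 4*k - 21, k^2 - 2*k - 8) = 1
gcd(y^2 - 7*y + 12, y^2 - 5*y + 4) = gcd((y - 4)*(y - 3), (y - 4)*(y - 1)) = y - 4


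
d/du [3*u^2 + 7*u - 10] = 6*u + 7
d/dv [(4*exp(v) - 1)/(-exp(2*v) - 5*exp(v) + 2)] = (4*exp(2*v) - 2*exp(v) + 3)*exp(v)/(exp(4*v) + 10*exp(3*v) + 21*exp(2*v) - 20*exp(v) + 4)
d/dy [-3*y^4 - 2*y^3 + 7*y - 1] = -12*y^3 - 6*y^2 + 7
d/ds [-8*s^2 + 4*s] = 4 - 16*s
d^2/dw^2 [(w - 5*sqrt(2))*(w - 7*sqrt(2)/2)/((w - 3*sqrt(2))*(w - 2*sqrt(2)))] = (-7*sqrt(2)*w^3 + 138*w^2 - 438*sqrt(2)*w + 908)/(w^6 - 15*sqrt(2)*w^5 + 186*w^4 - 610*sqrt(2)*w^3 + 2232*w^2 - 2160*sqrt(2)*w + 1728)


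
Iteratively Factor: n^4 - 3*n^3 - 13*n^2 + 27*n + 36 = (n - 4)*(n^3 + n^2 - 9*n - 9) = (n - 4)*(n - 3)*(n^2 + 4*n + 3) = (n - 4)*(n - 3)*(n + 3)*(n + 1)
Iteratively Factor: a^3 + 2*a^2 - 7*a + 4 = (a - 1)*(a^2 + 3*a - 4) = (a - 1)*(a + 4)*(a - 1)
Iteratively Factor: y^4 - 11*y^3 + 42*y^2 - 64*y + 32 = (y - 4)*(y^3 - 7*y^2 + 14*y - 8) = (y - 4)*(y - 2)*(y^2 - 5*y + 4) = (y - 4)^2*(y - 2)*(y - 1)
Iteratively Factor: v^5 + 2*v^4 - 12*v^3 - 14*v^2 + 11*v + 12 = (v + 4)*(v^4 - 2*v^3 - 4*v^2 + 2*v + 3) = (v + 1)*(v + 4)*(v^3 - 3*v^2 - v + 3) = (v - 3)*(v + 1)*(v + 4)*(v^2 - 1) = (v - 3)*(v - 1)*(v + 1)*(v + 4)*(v + 1)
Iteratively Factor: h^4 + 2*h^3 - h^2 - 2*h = (h - 1)*(h^3 + 3*h^2 + 2*h) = (h - 1)*(h + 1)*(h^2 + 2*h) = (h - 1)*(h + 1)*(h + 2)*(h)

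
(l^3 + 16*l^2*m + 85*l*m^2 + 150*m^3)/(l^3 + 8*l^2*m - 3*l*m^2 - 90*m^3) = (l + 5*m)/(l - 3*m)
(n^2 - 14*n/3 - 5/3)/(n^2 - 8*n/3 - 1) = (n - 5)/(n - 3)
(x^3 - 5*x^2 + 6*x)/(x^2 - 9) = x*(x - 2)/(x + 3)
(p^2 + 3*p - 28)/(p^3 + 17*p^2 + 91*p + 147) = (p - 4)/(p^2 + 10*p + 21)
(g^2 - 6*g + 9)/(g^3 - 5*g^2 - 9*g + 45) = (g - 3)/(g^2 - 2*g - 15)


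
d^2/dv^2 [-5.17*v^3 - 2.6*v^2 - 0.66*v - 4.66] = -31.02*v - 5.2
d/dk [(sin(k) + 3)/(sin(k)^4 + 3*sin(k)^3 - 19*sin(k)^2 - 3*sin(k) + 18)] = (-3*sin(k)^4 - 18*sin(k)^3 - 8*sin(k)^2 + 114*sin(k) + 27)/((sin(k) - 3)^2*(sin(k) + 6)^2*cos(k)^3)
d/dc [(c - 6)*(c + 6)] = 2*c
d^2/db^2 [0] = 0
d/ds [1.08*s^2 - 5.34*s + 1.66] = 2.16*s - 5.34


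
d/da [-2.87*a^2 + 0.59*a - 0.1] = 0.59 - 5.74*a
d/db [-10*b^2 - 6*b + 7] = -20*b - 6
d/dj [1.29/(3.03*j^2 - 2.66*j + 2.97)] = (3.4314 - 7.8174*j)/(3.03*j^2 - 2.66*j + 2.97)^2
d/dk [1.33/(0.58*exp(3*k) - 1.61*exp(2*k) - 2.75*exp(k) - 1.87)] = (-2.3142*exp(2*k) + 4.2826*exp(k) + 3.6575)*exp(k)/(-0.58*exp(3*k) + 1.61*exp(2*k) + 2.75*exp(k) + 1.87)^2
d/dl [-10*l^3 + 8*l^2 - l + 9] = -30*l^2 + 16*l - 1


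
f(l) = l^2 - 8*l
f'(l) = 2*l - 8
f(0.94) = -6.64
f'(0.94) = -6.12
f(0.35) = -2.68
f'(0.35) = -7.30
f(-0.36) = 3.01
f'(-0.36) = -8.72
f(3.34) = -15.56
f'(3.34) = -1.32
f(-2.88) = 31.33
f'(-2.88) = -13.76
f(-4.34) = 53.56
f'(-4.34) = -16.68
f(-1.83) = 17.99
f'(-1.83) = -11.66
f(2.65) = -14.18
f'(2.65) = -2.70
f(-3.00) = 33.00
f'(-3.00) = -14.00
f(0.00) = 0.00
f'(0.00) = -8.00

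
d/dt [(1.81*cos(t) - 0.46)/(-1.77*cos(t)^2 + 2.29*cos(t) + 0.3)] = (-3.2037*cos(t)^2 + 1.6284*cos(t) - 1.5964)*sin(t)/(3.1329*cos(t)^4 - 8.1066*cos(t)^3 + 4.1821*cos(t)^2 + 1.374*cos(t) + 0.09)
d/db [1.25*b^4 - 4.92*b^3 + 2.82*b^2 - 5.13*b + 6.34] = 5.0*b^3 - 14.76*b^2 + 5.64*b - 5.13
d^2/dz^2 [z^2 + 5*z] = 2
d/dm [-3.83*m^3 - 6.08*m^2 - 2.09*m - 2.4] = -11.49*m^2 - 12.16*m - 2.09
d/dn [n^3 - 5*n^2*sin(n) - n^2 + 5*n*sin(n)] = -5*n^2*cos(n) + 3*n^2 - 10*n*sin(n) + 5*n*cos(n) - 2*n + 5*sin(n)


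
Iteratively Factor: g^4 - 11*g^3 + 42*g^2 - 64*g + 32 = (g - 4)*(g^3 - 7*g^2 + 14*g - 8) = (g - 4)^2*(g^2 - 3*g + 2) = (g - 4)^2*(g - 2)*(g - 1)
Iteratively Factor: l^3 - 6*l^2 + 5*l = (l - 1)*(l^2 - 5*l) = (l - 5)*(l - 1)*(l)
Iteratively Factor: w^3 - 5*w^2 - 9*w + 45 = (w + 3)*(w^2 - 8*w + 15) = (w - 3)*(w + 3)*(w - 5)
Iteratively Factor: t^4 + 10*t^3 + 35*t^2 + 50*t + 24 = (t + 2)*(t^3 + 8*t^2 + 19*t + 12) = (t + 2)*(t + 3)*(t^2 + 5*t + 4) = (t + 2)*(t + 3)*(t + 4)*(t + 1)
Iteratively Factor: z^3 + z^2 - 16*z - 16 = (z + 1)*(z^2 - 16) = (z - 4)*(z + 1)*(z + 4)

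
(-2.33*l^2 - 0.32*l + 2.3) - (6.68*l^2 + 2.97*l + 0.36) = -9.01*l^2 - 3.29*l + 1.94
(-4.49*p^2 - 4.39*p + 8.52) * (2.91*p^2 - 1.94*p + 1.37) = -13.0659*p^4 - 4.0643*p^3 + 27.1585*p^2 - 22.5431*p + 11.6724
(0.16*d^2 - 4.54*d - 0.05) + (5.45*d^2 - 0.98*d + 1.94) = 5.61*d^2 - 5.52*d + 1.89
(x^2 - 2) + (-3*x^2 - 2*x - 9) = -2*x^2 - 2*x - 11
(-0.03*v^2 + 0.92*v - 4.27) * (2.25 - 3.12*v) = 0.0936*v^3 - 2.9379*v^2 + 15.3924*v - 9.6075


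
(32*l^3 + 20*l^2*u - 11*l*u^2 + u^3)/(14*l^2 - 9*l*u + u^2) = (32*l^3 + 20*l^2*u - 11*l*u^2 + u^3)/(14*l^2 - 9*l*u + u^2)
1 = 1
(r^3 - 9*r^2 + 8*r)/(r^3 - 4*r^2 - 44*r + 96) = r*(r - 1)/(r^2 + 4*r - 12)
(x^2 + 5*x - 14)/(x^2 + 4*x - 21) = (x - 2)/(x - 3)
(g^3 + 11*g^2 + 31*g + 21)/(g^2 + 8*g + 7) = g + 3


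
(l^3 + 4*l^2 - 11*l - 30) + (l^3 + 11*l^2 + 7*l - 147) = 2*l^3 + 15*l^2 - 4*l - 177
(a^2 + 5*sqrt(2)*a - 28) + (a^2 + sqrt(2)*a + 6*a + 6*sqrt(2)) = 2*a^2 + 6*a + 6*sqrt(2)*a - 28 + 6*sqrt(2)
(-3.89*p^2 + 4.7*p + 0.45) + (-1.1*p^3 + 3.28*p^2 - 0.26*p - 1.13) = -1.1*p^3 - 0.61*p^2 + 4.44*p - 0.68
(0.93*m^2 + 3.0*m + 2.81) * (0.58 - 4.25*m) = -3.9525*m^3 - 12.2106*m^2 - 10.2025*m + 1.6298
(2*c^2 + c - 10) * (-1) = -2*c^2 - c + 10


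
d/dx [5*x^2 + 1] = 10*x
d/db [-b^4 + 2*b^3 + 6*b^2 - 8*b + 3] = -4*b^3 + 6*b^2 + 12*b - 8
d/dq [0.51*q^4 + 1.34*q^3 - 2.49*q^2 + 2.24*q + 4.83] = 2.04*q^3 + 4.02*q^2 - 4.98*q + 2.24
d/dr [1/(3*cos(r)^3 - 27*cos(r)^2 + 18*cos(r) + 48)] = (cos(r)^2 - 6*cos(r) + 2)*sin(r)/(cos(r)^3 - 9*cos(r)^2 + 6*cos(r) + 16)^2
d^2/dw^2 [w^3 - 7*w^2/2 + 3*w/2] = 6*w - 7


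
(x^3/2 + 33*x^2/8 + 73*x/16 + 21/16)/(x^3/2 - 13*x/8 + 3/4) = (8*x^3 + 66*x^2 + 73*x + 21)/(2*(4*x^3 - 13*x + 6))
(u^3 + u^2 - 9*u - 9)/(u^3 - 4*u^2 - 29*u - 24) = (u - 3)/(u - 8)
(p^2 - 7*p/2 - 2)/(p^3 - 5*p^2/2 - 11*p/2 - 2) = 1/(p + 1)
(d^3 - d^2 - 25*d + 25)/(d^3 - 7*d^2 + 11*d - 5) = (d + 5)/(d - 1)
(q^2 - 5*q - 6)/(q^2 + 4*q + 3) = (q - 6)/(q + 3)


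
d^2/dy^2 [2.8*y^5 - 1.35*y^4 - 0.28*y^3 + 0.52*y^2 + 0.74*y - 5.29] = 56.0*y^3 - 16.2*y^2 - 1.68*y + 1.04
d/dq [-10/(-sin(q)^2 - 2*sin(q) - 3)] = -20*(sin(q) + 1)*cos(q)/(sin(q)^2 + 2*sin(q) + 3)^2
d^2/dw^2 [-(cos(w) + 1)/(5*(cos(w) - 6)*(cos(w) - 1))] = ((1 - cos(2*w))^2/4 + 23*cos(w) - 45*cos(2*w)/2 + 3*cos(3*w) + 293/2)/(5*(cos(w) - 6)^3*(cos(w) - 1)^2)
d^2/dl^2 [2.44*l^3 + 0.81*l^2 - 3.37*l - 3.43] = 14.64*l + 1.62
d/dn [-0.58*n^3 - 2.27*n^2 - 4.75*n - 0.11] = -1.74*n^2 - 4.54*n - 4.75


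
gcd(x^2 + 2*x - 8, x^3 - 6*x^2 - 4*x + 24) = x - 2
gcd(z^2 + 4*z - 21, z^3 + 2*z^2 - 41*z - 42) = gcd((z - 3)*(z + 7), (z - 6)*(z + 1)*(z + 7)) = z + 7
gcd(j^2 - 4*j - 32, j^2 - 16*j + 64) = j - 8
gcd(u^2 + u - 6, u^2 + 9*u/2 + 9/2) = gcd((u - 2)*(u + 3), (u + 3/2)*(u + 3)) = u + 3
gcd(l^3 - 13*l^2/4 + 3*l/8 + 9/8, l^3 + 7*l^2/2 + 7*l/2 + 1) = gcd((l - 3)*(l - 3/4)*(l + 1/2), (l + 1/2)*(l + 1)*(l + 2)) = l + 1/2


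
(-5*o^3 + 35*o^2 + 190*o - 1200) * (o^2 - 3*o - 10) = -5*o^5 + 50*o^4 + 135*o^3 - 2120*o^2 + 1700*o + 12000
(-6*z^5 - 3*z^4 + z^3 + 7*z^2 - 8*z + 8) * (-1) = 6*z^5 + 3*z^4 - z^3 - 7*z^2 + 8*z - 8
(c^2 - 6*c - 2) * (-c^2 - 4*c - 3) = -c^4 + 2*c^3 + 23*c^2 + 26*c + 6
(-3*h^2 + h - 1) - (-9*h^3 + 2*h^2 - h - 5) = 9*h^3 - 5*h^2 + 2*h + 4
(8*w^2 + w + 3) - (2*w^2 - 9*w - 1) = 6*w^2 + 10*w + 4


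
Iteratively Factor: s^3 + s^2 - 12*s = (s - 3)*(s^2 + 4*s) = (s - 3)*(s + 4)*(s)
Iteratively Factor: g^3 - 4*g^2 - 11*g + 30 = (g + 3)*(g^2 - 7*g + 10) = (g - 5)*(g + 3)*(g - 2)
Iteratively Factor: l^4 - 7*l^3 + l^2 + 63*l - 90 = (l - 2)*(l^3 - 5*l^2 - 9*l + 45) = (l - 3)*(l - 2)*(l^2 - 2*l - 15) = (l - 3)*(l - 2)*(l + 3)*(l - 5)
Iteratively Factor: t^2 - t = (t)*(t - 1)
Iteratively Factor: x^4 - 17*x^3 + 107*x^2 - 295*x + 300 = (x - 4)*(x^3 - 13*x^2 + 55*x - 75) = (x - 5)*(x - 4)*(x^2 - 8*x + 15) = (x - 5)*(x - 4)*(x - 3)*(x - 5)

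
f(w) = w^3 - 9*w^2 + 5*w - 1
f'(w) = 3*w^2 - 18*w + 5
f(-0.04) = -1.21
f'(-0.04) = 5.72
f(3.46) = -50.02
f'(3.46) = -21.37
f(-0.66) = -8.51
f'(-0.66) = 18.19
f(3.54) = -51.72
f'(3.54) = -21.13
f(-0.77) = -10.64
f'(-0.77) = 20.64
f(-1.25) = -23.27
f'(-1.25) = 32.19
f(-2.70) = -99.79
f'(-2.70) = 75.47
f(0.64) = -1.22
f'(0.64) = -5.29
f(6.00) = -79.00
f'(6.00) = 5.00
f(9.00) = 44.00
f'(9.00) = 86.00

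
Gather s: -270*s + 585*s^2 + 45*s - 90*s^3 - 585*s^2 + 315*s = -90*s^3 + 90*s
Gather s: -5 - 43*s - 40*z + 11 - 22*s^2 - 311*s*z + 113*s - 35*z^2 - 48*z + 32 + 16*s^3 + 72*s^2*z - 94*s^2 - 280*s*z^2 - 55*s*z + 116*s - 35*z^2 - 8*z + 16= 16*s^3 + s^2*(72*z - 116) + s*(-280*z^2 - 366*z + 186) - 70*z^2 - 96*z + 54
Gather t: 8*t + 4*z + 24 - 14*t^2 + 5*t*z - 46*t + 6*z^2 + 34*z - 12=-14*t^2 + t*(5*z - 38) + 6*z^2 + 38*z + 12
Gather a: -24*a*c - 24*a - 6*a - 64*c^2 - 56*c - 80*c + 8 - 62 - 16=a*(-24*c - 30) - 64*c^2 - 136*c - 70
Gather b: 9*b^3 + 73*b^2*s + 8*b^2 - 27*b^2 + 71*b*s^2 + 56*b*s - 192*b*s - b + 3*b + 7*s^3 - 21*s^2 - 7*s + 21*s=9*b^3 + b^2*(73*s - 19) + b*(71*s^2 - 136*s + 2) + 7*s^3 - 21*s^2 + 14*s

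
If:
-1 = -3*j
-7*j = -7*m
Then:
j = 1/3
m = 1/3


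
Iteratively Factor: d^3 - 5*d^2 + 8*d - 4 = (d - 2)*(d^2 - 3*d + 2) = (d - 2)^2*(d - 1)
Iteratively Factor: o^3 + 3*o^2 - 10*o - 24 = (o + 2)*(o^2 + o - 12) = (o + 2)*(o + 4)*(o - 3)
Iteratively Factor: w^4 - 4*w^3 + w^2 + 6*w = (w - 2)*(w^3 - 2*w^2 - 3*w) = w*(w - 2)*(w^2 - 2*w - 3) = w*(w - 2)*(w + 1)*(w - 3)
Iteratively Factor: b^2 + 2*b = (b)*(b + 2)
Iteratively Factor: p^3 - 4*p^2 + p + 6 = (p - 2)*(p^2 - 2*p - 3) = (p - 2)*(p + 1)*(p - 3)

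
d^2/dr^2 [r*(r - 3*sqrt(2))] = 2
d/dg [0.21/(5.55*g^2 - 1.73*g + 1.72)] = (0.3633 - 2.331*g)/(5.55*g^2 - 1.73*g + 1.72)^2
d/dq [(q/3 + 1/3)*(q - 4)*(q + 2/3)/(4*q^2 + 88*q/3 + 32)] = (9*q^4 + 132*q^3 + 116*q^2 - 288*q - 256)/(12*(9*q^4 + 132*q^3 + 628*q^2 + 1056*q + 576))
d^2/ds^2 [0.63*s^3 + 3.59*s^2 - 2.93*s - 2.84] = 3.78*s + 7.18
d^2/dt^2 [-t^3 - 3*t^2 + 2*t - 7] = -6*t - 6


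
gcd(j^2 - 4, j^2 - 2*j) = j - 2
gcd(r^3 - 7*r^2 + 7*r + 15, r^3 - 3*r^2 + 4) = r + 1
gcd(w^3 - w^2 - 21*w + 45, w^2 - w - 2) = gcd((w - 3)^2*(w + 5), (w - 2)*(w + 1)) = 1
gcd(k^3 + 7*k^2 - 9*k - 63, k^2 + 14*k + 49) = k + 7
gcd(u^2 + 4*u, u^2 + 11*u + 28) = u + 4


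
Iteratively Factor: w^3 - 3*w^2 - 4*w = (w - 4)*(w^2 + w) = w*(w - 4)*(w + 1)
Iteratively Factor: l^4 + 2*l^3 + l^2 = (l + 1)*(l^3 + l^2) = (l + 1)^2*(l^2) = l*(l + 1)^2*(l)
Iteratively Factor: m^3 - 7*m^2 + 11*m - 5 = (m - 1)*(m^2 - 6*m + 5) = (m - 5)*(m - 1)*(m - 1)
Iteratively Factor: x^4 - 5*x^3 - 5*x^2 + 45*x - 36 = (x - 4)*(x^3 - x^2 - 9*x + 9) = (x - 4)*(x - 1)*(x^2 - 9) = (x - 4)*(x - 1)*(x + 3)*(x - 3)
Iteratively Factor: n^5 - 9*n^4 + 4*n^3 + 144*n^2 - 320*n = (n - 5)*(n^4 - 4*n^3 - 16*n^2 + 64*n) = n*(n - 5)*(n^3 - 4*n^2 - 16*n + 64) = n*(n - 5)*(n - 4)*(n^2 - 16) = n*(n - 5)*(n - 4)*(n + 4)*(n - 4)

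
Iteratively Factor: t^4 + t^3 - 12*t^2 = (t)*(t^3 + t^2 - 12*t) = t*(t - 3)*(t^2 + 4*t) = t^2*(t - 3)*(t + 4)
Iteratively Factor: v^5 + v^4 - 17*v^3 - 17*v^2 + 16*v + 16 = (v + 1)*(v^4 - 17*v^2 + 16) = (v - 1)*(v + 1)*(v^3 + v^2 - 16*v - 16) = (v - 1)*(v + 1)*(v + 4)*(v^2 - 3*v - 4) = (v - 1)*(v + 1)^2*(v + 4)*(v - 4)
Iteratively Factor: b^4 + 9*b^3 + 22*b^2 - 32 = (b + 4)*(b^3 + 5*b^2 + 2*b - 8) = (b + 2)*(b + 4)*(b^2 + 3*b - 4) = (b + 2)*(b + 4)^2*(b - 1)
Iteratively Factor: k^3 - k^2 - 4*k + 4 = (k - 2)*(k^2 + k - 2) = (k - 2)*(k - 1)*(k + 2)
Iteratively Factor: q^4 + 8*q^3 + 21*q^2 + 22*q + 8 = (q + 1)*(q^3 + 7*q^2 + 14*q + 8) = (q + 1)^2*(q^2 + 6*q + 8) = (q + 1)^2*(q + 2)*(q + 4)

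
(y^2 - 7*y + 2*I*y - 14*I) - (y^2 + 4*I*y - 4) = -7*y - 2*I*y + 4 - 14*I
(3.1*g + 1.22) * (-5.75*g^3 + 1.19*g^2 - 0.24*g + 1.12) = -17.825*g^4 - 3.326*g^3 + 0.7078*g^2 + 3.1792*g + 1.3664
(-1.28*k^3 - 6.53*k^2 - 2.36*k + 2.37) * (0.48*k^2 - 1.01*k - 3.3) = -0.6144*k^5 - 1.8416*k^4 + 9.6865*k^3 + 25.0702*k^2 + 5.3943*k - 7.821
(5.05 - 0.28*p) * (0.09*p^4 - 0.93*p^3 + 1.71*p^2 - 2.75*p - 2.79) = -0.0252*p^5 + 0.7149*p^4 - 5.1753*p^3 + 9.4055*p^2 - 13.1063*p - 14.0895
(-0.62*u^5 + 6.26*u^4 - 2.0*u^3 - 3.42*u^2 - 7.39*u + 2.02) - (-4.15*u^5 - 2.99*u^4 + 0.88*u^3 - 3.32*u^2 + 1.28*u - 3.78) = 3.53*u^5 + 9.25*u^4 - 2.88*u^3 - 0.1*u^2 - 8.67*u + 5.8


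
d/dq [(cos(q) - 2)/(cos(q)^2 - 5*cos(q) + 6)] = sin(q)/(cos(q) - 3)^2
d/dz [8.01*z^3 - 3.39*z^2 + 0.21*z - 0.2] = 24.03*z^2 - 6.78*z + 0.21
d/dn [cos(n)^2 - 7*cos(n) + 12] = (7 - 2*cos(n))*sin(n)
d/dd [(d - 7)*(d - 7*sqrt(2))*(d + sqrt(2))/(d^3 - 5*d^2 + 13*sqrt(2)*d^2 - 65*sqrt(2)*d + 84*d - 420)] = (2*d^4 + 19*sqrt(2)*d^4 - 214*sqrt(2)*d^3 + 196*d^3 - 2524*d^2 + 343*sqrt(2)*d^2 + 2492*sqrt(2)*d + 6860*d - 11270*sqrt(2) - 2352)/(d^6 - 10*d^5 + 26*sqrt(2)*d^5 - 260*sqrt(2)*d^4 + 531*d^4 - 5060*d^3 + 2834*sqrt(2)*d^3 - 21840*sqrt(2)*d^2 + 19706*d^2 - 70560*d + 54600*sqrt(2)*d + 176400)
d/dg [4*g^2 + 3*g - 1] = 8*g + 3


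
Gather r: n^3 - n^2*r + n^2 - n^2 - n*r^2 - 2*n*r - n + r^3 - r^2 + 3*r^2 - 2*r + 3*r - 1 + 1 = n^3 - n + r^3 + r^2*(2 - n) + r*(-n^2 - 2*n + 1)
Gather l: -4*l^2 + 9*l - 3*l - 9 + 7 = -4*l^2 + 6*l - 2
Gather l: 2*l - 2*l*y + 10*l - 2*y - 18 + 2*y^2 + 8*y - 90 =l*(12 - 2*y) + 2*y^2 + 6*y - 108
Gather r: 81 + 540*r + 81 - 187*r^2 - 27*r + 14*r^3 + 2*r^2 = 14*r^3 - 185*r^2 + 513*r + 162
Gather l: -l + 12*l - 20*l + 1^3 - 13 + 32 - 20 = -9*l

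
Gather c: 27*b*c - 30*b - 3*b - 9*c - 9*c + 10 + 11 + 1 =-33*b + c*(27*b - 18) + 22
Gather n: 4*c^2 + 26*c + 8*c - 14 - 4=4*c^2 + 34*c - 18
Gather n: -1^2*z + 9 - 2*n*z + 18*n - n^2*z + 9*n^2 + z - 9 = n^2*(9 - z) + n*(18 - 2*z)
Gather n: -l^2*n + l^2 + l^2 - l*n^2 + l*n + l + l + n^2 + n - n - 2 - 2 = 2*l^2 + 2*l + n^2*(1 - l) + n*(-l^2 + l) - 4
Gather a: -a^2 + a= -a^2 + a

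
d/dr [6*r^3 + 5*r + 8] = 18*r^2 + 5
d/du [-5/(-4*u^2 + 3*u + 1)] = 5*(3 - 8*u)/(-4*u^2 + 3*u + 1)^2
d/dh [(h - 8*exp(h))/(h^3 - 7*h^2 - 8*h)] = (h*(8*exp(h) - 1)*(-h^2 + 7*h + 8) + (h - 8*exp(h))*(-3*h^2 + 14*h + 8))/(h^2*(-h^2 + 7*h + 8)^2)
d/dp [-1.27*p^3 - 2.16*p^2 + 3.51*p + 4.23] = -3.81*p^2 - 4.32*p + 3.51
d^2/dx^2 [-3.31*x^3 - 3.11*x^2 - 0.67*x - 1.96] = -19.86*x - 6.22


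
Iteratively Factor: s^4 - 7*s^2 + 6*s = (s - 2)*(s^3 + 2*s^2 - 3*s) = s*(s - 2)*(s^2 + 2*s - 3) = s*(s - 2)*(s + 3)*(s - 1)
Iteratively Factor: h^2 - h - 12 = (h - 4)*(h + 3)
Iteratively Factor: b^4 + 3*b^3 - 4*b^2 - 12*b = (b - 2)*(b^3 + 5*b^2 + 6*b) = (b - 2)*(b + 2)*(b^2 + 3*b) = (b - 2)*(b + 2)*(b + 3)*(b)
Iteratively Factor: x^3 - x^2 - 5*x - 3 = (x + 1)*(x^2 - 2*x - 3) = (x - 3)*(x + 1)*(x + 1)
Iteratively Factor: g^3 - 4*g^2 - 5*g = (g + 1)*(g^2 - 5*g) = (g - 5)*(g + 1)*(g)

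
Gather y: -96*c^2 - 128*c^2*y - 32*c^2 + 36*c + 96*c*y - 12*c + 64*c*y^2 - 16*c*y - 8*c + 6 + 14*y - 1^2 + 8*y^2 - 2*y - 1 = -128*c^2 + 16*c + y^2*(64*c + 8) + y*(-128*c^2 + 80*c + 12) + 4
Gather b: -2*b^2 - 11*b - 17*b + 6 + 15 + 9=-2*b^2 - 28*b + 30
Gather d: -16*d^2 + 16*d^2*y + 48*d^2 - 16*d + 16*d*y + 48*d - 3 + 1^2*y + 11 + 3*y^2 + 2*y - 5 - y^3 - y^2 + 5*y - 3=d^2*(16*y + 32) + d*(16*y + 32) - y^3 + 2*y^2 + 8*y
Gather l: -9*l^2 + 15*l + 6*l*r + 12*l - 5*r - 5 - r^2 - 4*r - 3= -9*l^2 + l*(6*r + 27) - r^2 - 9*r - 8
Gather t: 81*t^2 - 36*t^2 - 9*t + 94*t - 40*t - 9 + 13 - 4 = 45*t^2 + 45*t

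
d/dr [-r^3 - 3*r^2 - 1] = 3*r*(-r - 2)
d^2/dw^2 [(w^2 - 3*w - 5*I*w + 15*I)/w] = 30*I/w^3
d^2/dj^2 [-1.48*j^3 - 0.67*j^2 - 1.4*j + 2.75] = -8.88*j - 1.34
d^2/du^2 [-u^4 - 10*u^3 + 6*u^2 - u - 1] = -12*u^2 - 60*u + 12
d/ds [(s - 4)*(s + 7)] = 2*s + 3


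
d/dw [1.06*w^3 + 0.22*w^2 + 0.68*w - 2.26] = 3.18*w^2 + 0.44*w + 0.68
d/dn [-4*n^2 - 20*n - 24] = -8*n - 20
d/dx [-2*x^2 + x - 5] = 1 - 4*x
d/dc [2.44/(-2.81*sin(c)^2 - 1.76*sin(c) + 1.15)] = (13.7128*sin(c) + 4.2944)*cos(c)/(2.81*sin(c)^2 + 1.76*sin(c) - 1.15)^2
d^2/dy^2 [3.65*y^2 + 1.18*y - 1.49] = 7.30000000000000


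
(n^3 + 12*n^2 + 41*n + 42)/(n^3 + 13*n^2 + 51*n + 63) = (n + 2)/(n + 3)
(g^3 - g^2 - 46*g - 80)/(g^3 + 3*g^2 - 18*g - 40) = (g - 8)/(g - 4)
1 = 1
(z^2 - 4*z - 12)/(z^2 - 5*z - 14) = (z - 6)/(z - 7)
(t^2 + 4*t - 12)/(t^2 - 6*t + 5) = (t^2 + 4*t - 12)/(t^2 - 6*t + 5)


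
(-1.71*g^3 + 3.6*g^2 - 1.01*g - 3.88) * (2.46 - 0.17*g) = 0.2907*g^4 - 4.8186*g^3 + 9.0277*g^2 - 1.825*g - 9.5448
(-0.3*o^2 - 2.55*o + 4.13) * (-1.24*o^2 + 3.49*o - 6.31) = 0.372*o^4 + 2.115*o^3 - 12.1277*o^2 + 30.5042*o - 26.0603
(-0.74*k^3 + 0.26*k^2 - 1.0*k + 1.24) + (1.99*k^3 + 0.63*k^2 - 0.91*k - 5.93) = 1.25*k^3 + 0.89*k^2 - 1.91*k - 4.69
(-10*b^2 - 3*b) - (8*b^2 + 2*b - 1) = -18*b^2 - 5*b + 1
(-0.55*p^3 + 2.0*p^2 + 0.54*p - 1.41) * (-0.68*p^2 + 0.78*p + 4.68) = 0.374*p^5 - 1.789*p^4 - 1.3812*p^3 + 10.74*p^2 + 1.4274*p - 6.5988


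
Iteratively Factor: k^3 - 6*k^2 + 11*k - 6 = (k - 3)*(k^2 - 3*k + 2) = (k - 3)*(k - 2)*(k - 1)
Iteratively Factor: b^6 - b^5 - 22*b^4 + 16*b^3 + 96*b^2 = (b - 3)*(b^5 + 2*b^4 - 16*b^3 - 32*b^2) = (b - 3)*(b + 4)*(b^4 - 2*b^3 - 8*b^2) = (b - 3)*(b + 2)*(b + 4)*(b^3 - 4*b^2) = (b - 4)*(b - 3)*(b + 2)*(b + 4)*(b^2) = b*(b - 4)*(b - 3)*(b + 2)*(b + 4)*(b)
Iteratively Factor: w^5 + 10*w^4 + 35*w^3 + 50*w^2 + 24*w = (w + 1)*(w^4 + 9*w^3 + 26*w^2 + 24*w) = w*(w + 1)*(w^3 + 9*w^2 + 26*w + 24) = w*(w + 1)*(w + 4)*(w^2 + 5*w + 6) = w*(w + 1)*(w + 3)*(w + 4)*(w + 2)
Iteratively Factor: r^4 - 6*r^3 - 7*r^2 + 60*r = (r + 3)*(r^3 - 9*r^2 + 20*r) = (r - 5)*(r + 3)*(r^2 - 4*r) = r*(r - 5)*(r + 3)*(r - 4)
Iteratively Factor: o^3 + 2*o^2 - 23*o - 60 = (o - 5)*(o^2 + 7*o + 12) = (o - 5)*(o + 3)*(o + 4)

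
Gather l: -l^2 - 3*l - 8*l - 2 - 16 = -l^2 - 11*l - 18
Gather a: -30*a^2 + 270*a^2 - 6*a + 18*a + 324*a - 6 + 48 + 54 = 240*a^2 + 336*a + 96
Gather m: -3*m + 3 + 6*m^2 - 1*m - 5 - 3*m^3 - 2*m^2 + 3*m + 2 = -3*m^3 + 4*m^2 - m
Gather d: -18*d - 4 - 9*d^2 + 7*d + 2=-9*d^2 - 11*d - 2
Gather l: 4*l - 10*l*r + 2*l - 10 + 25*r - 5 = l*(6 - 10*r) + 25*r - 15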